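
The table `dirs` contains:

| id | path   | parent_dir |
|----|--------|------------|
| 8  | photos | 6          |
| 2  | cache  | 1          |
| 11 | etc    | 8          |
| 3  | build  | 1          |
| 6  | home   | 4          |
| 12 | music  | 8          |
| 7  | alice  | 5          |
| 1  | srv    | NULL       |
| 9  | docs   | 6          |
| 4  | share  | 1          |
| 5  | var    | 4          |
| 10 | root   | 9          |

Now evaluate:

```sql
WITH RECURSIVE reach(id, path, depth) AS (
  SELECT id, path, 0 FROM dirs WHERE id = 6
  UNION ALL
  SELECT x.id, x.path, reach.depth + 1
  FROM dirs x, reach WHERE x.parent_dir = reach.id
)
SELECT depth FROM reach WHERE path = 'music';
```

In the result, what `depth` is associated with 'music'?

Base: id=6 (home) at depth 0.
Iteration 1: rows with parent_dir in {6} -> photos (id 8, depth 1), docs (id 9, depth 1).
Iteration 2: rows with parent_dir in {8,9} -> root (id 10, depth 2), etc (id 11, depth 2), music (id 12, depth 2).
Iteration 3: no rows with parent_dir in {10,11,12}; recursion stops.

2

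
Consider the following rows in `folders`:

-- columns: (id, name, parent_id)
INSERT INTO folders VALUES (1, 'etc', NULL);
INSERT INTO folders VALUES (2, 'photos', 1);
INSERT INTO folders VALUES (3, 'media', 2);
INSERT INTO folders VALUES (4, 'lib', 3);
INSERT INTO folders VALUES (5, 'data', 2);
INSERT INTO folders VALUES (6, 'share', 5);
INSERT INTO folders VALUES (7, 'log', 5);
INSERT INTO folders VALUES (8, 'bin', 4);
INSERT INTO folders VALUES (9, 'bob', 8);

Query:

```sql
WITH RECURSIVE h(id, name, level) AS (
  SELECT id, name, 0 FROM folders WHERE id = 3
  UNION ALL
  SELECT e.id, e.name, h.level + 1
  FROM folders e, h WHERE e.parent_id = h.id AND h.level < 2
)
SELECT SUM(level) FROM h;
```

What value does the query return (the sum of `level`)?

Base: id=3 (media) at level 0.
Iteration 1: rows with parent_id in {3} -> lib (id 4, level 1).
Iteration 2: rows with parent_id in {4} -> bin (id 8, level 2).
Iteration 3: level < 2 fails for all current rows; recursion stops.
SUM(level) = 0 + 1 + 2 = 3.

3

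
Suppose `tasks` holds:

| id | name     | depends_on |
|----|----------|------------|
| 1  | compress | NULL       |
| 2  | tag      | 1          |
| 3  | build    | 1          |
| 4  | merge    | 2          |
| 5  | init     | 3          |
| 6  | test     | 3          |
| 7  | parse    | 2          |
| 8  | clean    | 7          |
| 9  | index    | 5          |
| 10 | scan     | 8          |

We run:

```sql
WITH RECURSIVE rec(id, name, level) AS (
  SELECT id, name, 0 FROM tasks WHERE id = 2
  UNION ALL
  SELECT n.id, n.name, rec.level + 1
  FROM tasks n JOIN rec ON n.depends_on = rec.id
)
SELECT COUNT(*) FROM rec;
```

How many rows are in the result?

5

Base: id=2 (tag) at level 0.
Iteration 1: rows with depends_on in {2} -> merge (id 4, level 1), parse (id 7, level 1).
Iteration 2: rows with depends_on in {4,7} -> clean (id 8, level 2).
Iteration 3: rows with depends_on in {8} -> scan (id 10, level 3).
Iteration 4: no rows with depends_on in {10}; recursion stops.
Total rows emitted: 5.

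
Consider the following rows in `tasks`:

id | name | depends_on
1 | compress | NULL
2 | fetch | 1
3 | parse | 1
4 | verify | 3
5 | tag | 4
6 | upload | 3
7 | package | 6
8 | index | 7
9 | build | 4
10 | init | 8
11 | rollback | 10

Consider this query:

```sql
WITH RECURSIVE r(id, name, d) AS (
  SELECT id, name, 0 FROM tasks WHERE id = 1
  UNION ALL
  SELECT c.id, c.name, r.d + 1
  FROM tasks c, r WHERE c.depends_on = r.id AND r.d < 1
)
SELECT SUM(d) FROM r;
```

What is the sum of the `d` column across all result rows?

Base: id=1 (compress) at d 0.
Iteration 1: rows with depends_on in {1} -> fetch (id 2, d 1), parse (id 3, d 1).
Iteration 2: d < 1 fails for all current rows; recursion stops.
SUM(d) = 0 + 1 + 1 = 2.

2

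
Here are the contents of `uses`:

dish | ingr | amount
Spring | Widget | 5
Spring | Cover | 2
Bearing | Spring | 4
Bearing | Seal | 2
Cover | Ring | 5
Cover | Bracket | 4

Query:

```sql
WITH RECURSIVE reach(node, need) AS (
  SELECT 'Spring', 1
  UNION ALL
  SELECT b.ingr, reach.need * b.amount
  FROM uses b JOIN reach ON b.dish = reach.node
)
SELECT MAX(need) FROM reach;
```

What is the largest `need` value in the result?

Base: (Spring, need=1).
Iteration 1: components of {Spring} -> Cover = 1*2 = 2, Widget = 1*5 = 5.
Iteration 2: components of {Cover,Widget} -> Bracket = 2*4 = 8, Ring = 2*5 = 10.
Iteration 3: no further components; recursion stops.
need values: 1, 2, 5, 8, 10; the maximum is 10.

10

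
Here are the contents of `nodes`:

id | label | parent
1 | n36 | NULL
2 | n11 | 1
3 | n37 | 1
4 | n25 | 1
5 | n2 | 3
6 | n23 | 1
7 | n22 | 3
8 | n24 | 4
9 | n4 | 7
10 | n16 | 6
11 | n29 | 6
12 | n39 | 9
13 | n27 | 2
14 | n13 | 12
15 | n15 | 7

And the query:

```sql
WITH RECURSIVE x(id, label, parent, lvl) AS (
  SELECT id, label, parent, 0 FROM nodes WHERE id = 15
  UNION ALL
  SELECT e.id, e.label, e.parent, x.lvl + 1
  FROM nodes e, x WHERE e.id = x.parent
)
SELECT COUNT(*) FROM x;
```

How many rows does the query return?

4

Base: id=15 (n15), parent=7, lvl 0.
Iteration 1: join on id=7 -> n22 (id 7, parent=3, lvl 1).
Iteration 2: join on id=3 -> n37 (id 3, parent=1, lvl 2).
Iteration 3: join on id=1 -> n36 (id 1, parent=NULL, lvl 3).
Iteration 4: parent is NULL; no match; recursion stops.
Total rows emitted: 4.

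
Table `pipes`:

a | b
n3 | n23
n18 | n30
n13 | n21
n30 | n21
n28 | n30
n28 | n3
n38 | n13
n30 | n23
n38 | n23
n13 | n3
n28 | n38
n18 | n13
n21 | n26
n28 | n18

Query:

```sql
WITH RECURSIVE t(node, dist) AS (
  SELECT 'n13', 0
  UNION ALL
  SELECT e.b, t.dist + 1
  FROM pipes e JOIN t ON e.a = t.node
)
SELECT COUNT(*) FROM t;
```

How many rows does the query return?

Base: (n13, dist=0).
Iteration 1: edges from {n13} -> (n21, dist=1), (n3, dist=1).
Iteration 2: edges from {n21,n3} -> (n23, dist=2), (n26, dist=2).
Iteration 3: no outgoing edges from {n23,n26}; recursion stops.
Total rows emitted: 5.

5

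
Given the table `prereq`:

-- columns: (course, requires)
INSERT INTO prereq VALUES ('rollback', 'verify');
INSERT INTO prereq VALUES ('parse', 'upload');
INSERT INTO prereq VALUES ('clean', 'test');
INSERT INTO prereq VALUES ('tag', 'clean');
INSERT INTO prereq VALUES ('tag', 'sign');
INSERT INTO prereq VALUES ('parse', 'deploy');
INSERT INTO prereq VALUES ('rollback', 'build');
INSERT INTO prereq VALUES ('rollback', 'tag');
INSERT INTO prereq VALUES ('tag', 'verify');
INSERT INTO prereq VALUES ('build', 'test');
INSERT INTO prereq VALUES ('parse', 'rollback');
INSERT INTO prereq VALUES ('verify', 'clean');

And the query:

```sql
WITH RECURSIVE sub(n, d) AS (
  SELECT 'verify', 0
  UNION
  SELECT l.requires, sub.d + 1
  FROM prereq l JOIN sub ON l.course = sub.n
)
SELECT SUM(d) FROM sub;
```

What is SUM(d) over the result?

3

Base: (verify, d=0).
Iteration 1: edges from {verify} -> (clean, d=1).
Iteration 2: edges from {clean} -> (test, d=2).
Iteration 3: no outgoing edges from {test}; recursion stops.
SUM(d) = 0 + 1 + 2 = 3.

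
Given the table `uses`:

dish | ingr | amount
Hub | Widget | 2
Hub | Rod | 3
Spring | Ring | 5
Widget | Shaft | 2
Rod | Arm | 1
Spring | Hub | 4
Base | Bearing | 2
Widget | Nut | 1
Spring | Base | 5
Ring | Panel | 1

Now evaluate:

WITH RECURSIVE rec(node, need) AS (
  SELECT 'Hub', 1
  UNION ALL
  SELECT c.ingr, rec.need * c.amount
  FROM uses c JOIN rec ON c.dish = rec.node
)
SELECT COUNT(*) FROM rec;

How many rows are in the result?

Base: (Hub, need=1).
Iteration 1: components of {Hub} -> Rod = 1*3 = 3, Widget = 1*2 = 2.
Iteration 2: components of {Rod,Widget} -> Arm = 3*1 = 3, Nut = 2*1 = 2, Shaft = 2*2 = 4.
Iteration 3: no further components; recursion stops.
Total rows emitted: 6.

6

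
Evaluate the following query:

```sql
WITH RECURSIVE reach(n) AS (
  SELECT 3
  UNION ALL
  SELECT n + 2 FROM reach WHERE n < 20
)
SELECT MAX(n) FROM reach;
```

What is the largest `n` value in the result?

21

Base: n=3.
Iteration 1: 3 < 20 holds -> n = 3 + 2 = 5.
Iteration 2: 5 < 20 holds -> n = 5 + 2 = 7.
Iteration 3: 7 < 20 holds -> n = 7 + 2 = 9.
Iteration 4: 9 < 20 holds -> n = 9 + 2 = 11.
Iteration 5: 11 < 20 holds -> n = 11 + 2 = 13.
Iteration 6: 13 < 20 holds -> n = 13 + 2 = 15.
Iteration 7: 15 < 20 holds -> n = 15 + 2 = 17.
Iteration 8: 17 < 20 holds -> n = 17 + 2 = 19.
Iteration 9: 19 < 20 holds -> n = 19 + 2 = 21.
Iteration 10: 21 < 20 fails; recursion stops.
n values: 3, 5, 7, 9, 11, 13, 15, 17, 19, 21; the maximum is 21.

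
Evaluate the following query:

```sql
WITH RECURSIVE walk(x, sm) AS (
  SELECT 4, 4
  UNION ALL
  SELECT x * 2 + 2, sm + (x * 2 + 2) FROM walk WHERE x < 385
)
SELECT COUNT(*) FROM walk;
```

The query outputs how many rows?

8

Base: x=4, sm=4.
Iteration 1: 4 < 385 holds -> x = 4 * 2 + 2 = 10, sm = 4 + 10 = 14.
Iteration 2: 10 < 385 holds -> x = 10 * 2 + 2 = 22, sm = 14 + 22 = 36.
Iteration 3: 22 < 385 holds -> x = 22 * 2 + 2 = 46, sm = 36 + 46 = 82.
Iteration 4: 46 < 385 holds -> x = 46 * 2 + 2 = 94, sm = 82 + 94 = 176.
Iteration 5: 94 < 385 holds -> x = 94 * 2 + 2 = 190, sm = 176 + 190 = 366.
Iteration 6: 190 < 385 holds -> x = 190 * 2 + 2 = 382, sm = 366 + 382 = 748.
Iteration 7: 382 < 385 holds -> x = 382 * 2 + 2 = 766, sm = 748 + 766 = 1514.
Iteration 8: 766 < 385 fails; recursion stops.
Total rows emitted: 8.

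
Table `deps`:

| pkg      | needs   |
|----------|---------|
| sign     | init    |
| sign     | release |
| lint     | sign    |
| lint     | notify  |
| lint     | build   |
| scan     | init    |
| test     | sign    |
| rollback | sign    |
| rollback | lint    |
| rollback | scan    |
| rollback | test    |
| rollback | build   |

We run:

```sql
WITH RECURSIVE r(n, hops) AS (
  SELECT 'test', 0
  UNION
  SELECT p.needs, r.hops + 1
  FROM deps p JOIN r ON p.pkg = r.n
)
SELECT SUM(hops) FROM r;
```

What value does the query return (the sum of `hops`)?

5

Base: (test, hops=0).
Iteration 1: edges from {test} -> (sign, hops=1).
Iteration 2: edges from {sign} -> (init, hops=2), (release, hops=2).
Iteration 3: no outgoing edges from {init,release}; recursion stops.
SUM(hops) = 0 + 1 + 2 + 2 = 5.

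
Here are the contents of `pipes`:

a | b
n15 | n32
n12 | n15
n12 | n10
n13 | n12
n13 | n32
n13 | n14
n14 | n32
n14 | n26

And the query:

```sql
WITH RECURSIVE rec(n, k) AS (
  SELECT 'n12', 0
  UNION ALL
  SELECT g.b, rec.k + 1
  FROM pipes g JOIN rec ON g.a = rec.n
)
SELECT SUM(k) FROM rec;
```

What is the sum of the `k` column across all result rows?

4

Base: (n12, k=0).
Iteration 1: edges from {n12} -> (n10, k=1), (n15, k=1).
Iteration 2: edges from {n10,n15} -> (n32, k=2).
Iteration 3: no outgoing edges from {n32}; recursion stops.
SUM(k) = 0 + 1 + 1 + 2 = 4.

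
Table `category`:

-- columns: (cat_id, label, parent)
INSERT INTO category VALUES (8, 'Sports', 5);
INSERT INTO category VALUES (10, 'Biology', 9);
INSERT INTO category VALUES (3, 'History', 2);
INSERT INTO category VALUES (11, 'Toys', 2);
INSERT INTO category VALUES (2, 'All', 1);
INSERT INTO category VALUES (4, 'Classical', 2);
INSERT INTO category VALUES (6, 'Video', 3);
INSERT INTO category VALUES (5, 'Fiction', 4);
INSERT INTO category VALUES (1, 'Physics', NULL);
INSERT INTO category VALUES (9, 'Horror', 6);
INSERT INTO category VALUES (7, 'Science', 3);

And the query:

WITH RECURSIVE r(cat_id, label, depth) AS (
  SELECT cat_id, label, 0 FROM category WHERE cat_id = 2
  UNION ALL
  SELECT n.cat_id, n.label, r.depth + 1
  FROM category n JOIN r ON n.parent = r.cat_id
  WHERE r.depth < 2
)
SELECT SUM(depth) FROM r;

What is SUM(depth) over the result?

Base: cat_id=2 (All) at depth 0.
Iteration 1: rows with parent in {2} -> History (id 3, depth 1), Classical (id 4, depth 1), Toys (id 11, depth 1).
Iteration 2: rows with parent in {3,4,11} -> Fiction (id 5, depth 2), Video (id 6, depth 2), Science (id 7, depth 2).
Iteration 3: depth < 2 fails for all current rows; recursion stops.
SUM(depth) = 0 + 1 + 1 + 1 + 2 + 2 + 2 = 9.

9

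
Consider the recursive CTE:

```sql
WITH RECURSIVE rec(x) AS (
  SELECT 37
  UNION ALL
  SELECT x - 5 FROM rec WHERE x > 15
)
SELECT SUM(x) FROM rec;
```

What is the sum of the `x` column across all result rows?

147

Base: x=37.
Iteration 1: 37 > 15 holds -> x = 37 - 5 = 32.
Iteration 2: 32 > 15 holds -> x = 32 - 5 = 27.
Iteration 3: 27 > 15 holds -> x = 27 - 5 = 22.
Iteration 4: 22 > 15 holds -> x = 22 - 5 = 17.
Iteration 5: 17 > 15 holds -> x = 17 - 5 = 12.
Iteration 6: 12 > 15 fails; recursion stops.
SUM(x) = 37 + 32 + 27 + 22 + 17 + 12 = 147.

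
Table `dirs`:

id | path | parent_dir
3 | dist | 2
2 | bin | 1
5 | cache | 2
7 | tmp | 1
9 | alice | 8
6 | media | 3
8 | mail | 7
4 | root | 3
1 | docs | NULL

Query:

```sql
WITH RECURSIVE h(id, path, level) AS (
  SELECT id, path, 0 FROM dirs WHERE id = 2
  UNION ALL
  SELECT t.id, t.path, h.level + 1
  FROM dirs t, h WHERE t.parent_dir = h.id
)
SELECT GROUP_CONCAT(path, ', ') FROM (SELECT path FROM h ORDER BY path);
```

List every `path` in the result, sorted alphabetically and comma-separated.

Base: id=2 (bin) at level 0.
Iteration 1: rows with parent_dir in {2} -> dist (id 3, level 1), cache (id 5, level 1).
Iteration 2: rows with parent_dir in {3,5} -> root (id 4, level 2), media (id 6, level 2).
Iteration 3: no rows with parent_dir in {4,6}; recursion stops.

bin, cache, dist, media, root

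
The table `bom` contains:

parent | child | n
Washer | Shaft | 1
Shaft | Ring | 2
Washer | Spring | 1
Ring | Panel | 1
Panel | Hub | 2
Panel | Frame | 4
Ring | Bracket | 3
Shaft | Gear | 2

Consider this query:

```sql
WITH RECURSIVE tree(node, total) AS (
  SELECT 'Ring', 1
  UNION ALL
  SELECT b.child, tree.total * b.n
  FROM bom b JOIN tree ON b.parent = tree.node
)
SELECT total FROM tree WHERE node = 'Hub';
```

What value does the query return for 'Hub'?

Base: (Ring, total=1).
Iteration 1: components of {Ring} -> Bracket = 1*3 = 3, Panel = 1*1 = 1.
Iteration 2: components of {Bracket,Panel} -> Frame = 1*4 = 4, Hub = 1*2 = 2.
Iteration 3: no further components; recursion stops.

2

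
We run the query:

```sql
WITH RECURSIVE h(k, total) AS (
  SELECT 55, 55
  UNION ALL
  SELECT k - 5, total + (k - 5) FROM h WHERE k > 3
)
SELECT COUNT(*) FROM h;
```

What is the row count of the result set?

Base: k=55, total=55.
Iteration 1: 55 > 3 holds -> k = 55 - 5 = 50, total = 55 + 50 = 105.
Iteration 2: 50 > 3 holds -> k = 50 - 5 = 45, total = 105 + 45 = 150.
Iteration 3: 45 > 3 holds -> k = 45 - 5 = 40, total = 150 + 40 = 190.
Iteration 4: 40 > 3 holds -> k = 40 - 5 = 35, total = 190 + 35 = 225.
Iteration 5: 35 > 3 holds -> k = 35 - 5 = 30, total = 225 + 30 = 255.
Iteration 6: 30 > 3 holds -> k = 30 - 5 = 25, total = 255 + 25 = 280.
Iteration 7: 25 > 3 holds -> k = 25 - 5 = 20, total = 280 + 20 = 300.
Iteration 8: 20 > 3 holds -> k = 20 - 5 = 15, total = 300 + 15 = 315.
Iteration 9: 15 > 3 holds -> k = 15 - 5 = 10, total = 315 + 10 = 325.
Iteration 10: 10 > 3 holds -> k = 10 - 5 = 5, total = 325 + 5 = 330.
Iteration 11: 5 > 3 holds -> k = 5 - 5 = 0, total = 330 + 0 = 330.
Iteration 12: 0 > 3 fails; recursion stops.
Total rows emitted: 12.

12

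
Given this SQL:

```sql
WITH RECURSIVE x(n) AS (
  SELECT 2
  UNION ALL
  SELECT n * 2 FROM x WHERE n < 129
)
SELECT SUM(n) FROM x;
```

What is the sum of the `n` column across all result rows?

Base: n=2.
Iteration 1: 2 < 129 holds -> n = 2 * 2 = 4.
Iteration 2: 4 < 129 holds -> n = 4 * 2 = 8.
Iteration 3: 8 < 129 holds -> n = 8 * 2 = 16.
Iteration 4: 16 < 129 holds -> n = 16 * 2 = 32.
Iteration 5: 32 < 129 holds -> n = 32 * 2 = 64.
Iteration 6: 64 < 129 holds -> n = 64 * 2 = 128.
Iteration 7: 128 < 129 holds -> n = 128 * 2 = 256.
Iteration 8: 256 < 129 fails; recursion stops.
SUM(n) = 2 + 4 + 8 + 16 + 32 + 64 + 128 + 256 = 510.

510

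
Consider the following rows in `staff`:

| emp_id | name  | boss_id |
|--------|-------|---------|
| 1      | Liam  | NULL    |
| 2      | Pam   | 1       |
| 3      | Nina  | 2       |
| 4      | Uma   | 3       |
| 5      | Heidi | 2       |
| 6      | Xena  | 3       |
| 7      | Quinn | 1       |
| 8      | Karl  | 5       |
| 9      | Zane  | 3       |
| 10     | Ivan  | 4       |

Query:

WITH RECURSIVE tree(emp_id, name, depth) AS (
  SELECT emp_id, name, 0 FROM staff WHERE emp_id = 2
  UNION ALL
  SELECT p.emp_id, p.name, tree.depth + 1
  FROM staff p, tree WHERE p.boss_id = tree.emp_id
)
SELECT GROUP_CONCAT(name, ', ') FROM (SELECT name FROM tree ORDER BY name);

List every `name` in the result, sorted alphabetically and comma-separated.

Base: emp_id=2 (Pam) at depth 0.
Iteration 1: rows with boss_id in {2} -> Nina (id 3, depth 1), Heidi (id 5, depth 1).
Iteration 2: rows with boss_id in {3,5} -> Uma (id 4, depth 2), Xena (id 6, depth 2), Karl (id 8, depth 2), Zane (id 9, depth 2).
Iteration 3: rows with boss_id in {4,6,8,9} -> Ivan (id 10, depth 3).
Iteration 4: no rows with boss_id in {10}; recursion stops.

Heidi, Ivan, Karl, Nina, Pam, Uma, Xena, Zane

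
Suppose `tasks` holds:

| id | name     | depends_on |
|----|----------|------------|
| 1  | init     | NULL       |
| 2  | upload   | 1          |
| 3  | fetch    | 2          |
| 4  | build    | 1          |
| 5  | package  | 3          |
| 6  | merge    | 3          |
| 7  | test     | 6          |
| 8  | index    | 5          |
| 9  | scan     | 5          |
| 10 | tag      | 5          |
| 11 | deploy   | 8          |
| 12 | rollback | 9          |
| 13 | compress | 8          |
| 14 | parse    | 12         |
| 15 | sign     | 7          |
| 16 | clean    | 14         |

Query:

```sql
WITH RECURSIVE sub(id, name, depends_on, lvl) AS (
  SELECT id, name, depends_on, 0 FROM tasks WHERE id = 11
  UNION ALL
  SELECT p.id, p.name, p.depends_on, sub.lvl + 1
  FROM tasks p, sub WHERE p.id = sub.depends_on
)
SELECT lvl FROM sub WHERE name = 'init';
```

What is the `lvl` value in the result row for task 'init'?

5

Base: id=11 (deploy), depends_on=8, lvl 0.
Iteration 1: join on id=8 -> index (id 8, depends_on=5, lvl 1).
Iteration 2: join on id=5 -> package (id 5, depends_on=3, lvl 2).
Iteration 3: join on id=3 -> fetch (id 3, depends_on=2, lvl 3).
Iteration 4: join on id=2 -> upload (id 2, depends_on=1, lvl 4).
Iteration 5: join on id=1 -> init (id 1, depends_on=NULL, lvl 5).
Iteration 6: depends_on is NULL; no match; recursion stops.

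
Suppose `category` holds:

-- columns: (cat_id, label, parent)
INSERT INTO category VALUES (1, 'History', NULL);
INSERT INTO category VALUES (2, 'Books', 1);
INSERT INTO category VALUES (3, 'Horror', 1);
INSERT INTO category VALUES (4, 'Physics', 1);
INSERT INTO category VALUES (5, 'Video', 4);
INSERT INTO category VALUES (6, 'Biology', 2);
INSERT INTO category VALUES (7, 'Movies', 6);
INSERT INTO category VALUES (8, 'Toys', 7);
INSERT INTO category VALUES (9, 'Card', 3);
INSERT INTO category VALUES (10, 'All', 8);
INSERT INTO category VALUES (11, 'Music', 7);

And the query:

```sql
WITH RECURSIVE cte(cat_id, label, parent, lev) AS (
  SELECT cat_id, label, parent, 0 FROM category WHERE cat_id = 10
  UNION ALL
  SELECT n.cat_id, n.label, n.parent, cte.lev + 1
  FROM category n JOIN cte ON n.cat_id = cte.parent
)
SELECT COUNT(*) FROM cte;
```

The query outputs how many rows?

6

Base: cat_id=10 (All), parent=8, lev 0.
Iteration 1: join on cat_id=8 -> Toys (id 8, parent=7, lev 1).
Iteration 2: join on cat_id=7 -> Movies (id 7, parent=6, lev 2).
Iteration 3: join on cat_id=6 -> Biology (id 6, parent=2, lev 3).
Iteration 4: join on cat_id=2 -> Books (id 2, parent=1, lev 4).
Iteration 5: join on cat_id=1 -> History (id 1, parent=NULL, lev 5).
Iteration 6: parent is NULL; no match; recursion stops.
Total rows emitted: 6.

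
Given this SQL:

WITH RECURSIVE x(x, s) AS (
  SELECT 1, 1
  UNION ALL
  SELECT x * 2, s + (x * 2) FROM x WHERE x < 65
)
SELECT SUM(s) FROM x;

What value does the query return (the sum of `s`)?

Base: x=1, s=1.
Iteration 1: 1 < 65 holds -> x = 1 * 2 = 2, s = 1 + 2 = 3.
Iteration 2: 2 < 65 holds -> x = 2 * 2 = 4, s = 3 + 4 = 7.
Iteration 3: 4 < 65 holds -> x = 4 * 2 = 8, s = 7 + 8 = 15.
Iteration 4: 8 < 65 holds -> x = 8 * 2 = 16, s = 15 + 16 = 31.
Iteration 5: 16 < 65 holds -> x = 16 * 2 = 32, s = 31 + 32 = 63.
Iteration 6: 32 < 65 holds -> x = 32 * 2 = 64, s = 63 + 64 = 127.
Iteration 7: 64 < 65 holds -> x = 64 * 2 = 128, s = 127 + 128 = 255.
Iteration 8: 128 < 65 fails; recursion stops.
SUM(s) = 1 + 3 + 7 + 15 + 31 + 63 + 127 + 255 = 502.

502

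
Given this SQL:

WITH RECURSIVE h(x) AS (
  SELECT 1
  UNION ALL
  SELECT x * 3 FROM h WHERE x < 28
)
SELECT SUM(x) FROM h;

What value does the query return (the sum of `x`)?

121

Base: x=1.
Iteration 1: 1 < 28 holds -> x = 1 * 3 = 3.
Iteration 2: 3 < 28 holds -> x = 3 * 3 = 9.
Iteration 3: 9 < 28 holds -> x = 9 * 3 = 27.
Iteration 4: 27 < 28 holds -> x = 27 * 3 = 81.
Iteration 5: 81 < 28 fails; recursion stops.
SUM(x) = 1 + 3 + 9 + 27 + 81 = 121.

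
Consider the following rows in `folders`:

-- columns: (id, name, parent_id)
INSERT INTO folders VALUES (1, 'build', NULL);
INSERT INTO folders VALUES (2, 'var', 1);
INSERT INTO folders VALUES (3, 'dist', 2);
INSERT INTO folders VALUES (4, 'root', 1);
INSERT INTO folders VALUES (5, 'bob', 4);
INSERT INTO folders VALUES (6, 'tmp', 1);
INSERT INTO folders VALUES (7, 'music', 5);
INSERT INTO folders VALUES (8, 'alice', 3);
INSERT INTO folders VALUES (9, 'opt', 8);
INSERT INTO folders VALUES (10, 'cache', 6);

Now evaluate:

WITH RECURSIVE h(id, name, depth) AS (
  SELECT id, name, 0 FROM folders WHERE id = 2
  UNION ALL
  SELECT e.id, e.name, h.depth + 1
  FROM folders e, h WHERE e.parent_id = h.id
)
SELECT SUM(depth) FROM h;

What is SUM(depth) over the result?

6

Base: id=2 (var) at depth 0.
Iteration 1: rows with parent_id in {2} -> dist (id 3, depth 1).
Iteration 2: rows with parent_id in {3} -> alice (id 8, depth 2).
Iteration 3: rows with parent_id in {8} -> opt (id 9, depth 3).
Iteration 4: no rows with parent_id in {9}; recursion stops.
SUM(depth) = 0 + 1 + 2 + 3 = 6.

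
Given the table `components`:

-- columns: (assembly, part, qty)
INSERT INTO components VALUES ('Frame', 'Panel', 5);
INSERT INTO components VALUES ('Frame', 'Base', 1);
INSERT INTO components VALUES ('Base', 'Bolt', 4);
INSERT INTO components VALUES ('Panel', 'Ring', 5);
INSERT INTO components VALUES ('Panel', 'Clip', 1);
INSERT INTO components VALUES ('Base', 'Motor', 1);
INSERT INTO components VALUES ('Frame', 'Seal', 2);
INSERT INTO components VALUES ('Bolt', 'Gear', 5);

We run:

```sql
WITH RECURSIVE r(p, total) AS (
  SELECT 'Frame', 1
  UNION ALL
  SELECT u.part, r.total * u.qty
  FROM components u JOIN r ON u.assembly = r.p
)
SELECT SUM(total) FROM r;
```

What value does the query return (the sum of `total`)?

64

Base: (Frame, total=1).
Iteration 1: components of {Frame} -> Base = 1*1 = 1, Panel = 1*5 = 5, Seal = 1*2 = 2.
Iteration 2: components of {Base,Panel,Seal} -> Bolt = 1*4 = 4, Clip = 5*1 = 5, Motor = 1*1 = 1, Ring = 5*5 = 25.
Iteration 3: components of {Bolt,Clip,Motor,Ring} -> Gear = 4*5 = 20.
Iteration 4: no further components; recursion stops.
SUM(total) = 1 + 5 + 1 + 2 + 25 + 5 + 4 + 1 + 20 = 64.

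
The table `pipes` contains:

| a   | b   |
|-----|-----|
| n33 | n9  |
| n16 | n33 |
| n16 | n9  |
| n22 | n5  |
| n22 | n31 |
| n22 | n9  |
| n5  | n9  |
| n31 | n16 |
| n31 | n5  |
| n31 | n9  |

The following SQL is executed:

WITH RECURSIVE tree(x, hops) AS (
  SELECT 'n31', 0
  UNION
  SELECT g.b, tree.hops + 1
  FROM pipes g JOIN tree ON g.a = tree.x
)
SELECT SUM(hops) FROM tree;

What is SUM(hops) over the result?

10

Base: (n31, hops=0).
Iteration 1: edges from {n31} -> (n16, hops=1), (n5, hops=1), (n9, hops=1).
Iteration 2: edges from {n16,n5,n9} -> (n33, hops=2), (n9, hops=2). [UNION drops 1 duplicate row(s)]
Iteration 3: edges from {n33,n9} -> (n9, hops=3).
Iteration 4: no outgoing edges from {n9}; recursion stops.
SUM(hops) = 0 + 1 + 1 + 1 + 2 + 2 + 3 = 10.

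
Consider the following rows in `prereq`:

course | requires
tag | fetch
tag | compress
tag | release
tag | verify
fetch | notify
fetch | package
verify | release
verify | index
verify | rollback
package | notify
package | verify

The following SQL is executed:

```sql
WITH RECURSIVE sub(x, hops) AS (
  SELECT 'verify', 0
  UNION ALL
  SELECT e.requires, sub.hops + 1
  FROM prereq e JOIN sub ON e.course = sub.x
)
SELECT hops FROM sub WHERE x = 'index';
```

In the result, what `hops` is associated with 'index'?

1

Base: (verify, hops=0).
Iteration 1: edges from {verify} -> (index, hops=1), (release, hops=1), (rollback, hops=1).
Iteration 2: no outgoing edges from {index,release,rollback}; recursion stops.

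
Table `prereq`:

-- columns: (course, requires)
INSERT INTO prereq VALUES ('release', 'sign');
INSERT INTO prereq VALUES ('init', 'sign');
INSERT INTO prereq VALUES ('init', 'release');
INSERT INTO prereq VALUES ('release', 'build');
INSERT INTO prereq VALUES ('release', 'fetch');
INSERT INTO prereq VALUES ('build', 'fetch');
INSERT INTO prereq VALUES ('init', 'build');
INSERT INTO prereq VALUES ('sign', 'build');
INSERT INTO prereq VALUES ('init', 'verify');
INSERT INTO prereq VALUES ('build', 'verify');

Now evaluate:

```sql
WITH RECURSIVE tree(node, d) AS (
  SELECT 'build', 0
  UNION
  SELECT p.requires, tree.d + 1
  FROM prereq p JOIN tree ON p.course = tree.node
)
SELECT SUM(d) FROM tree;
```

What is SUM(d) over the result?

Base: (build, d=0).
Iteration 1: edges from {build} -> (fetch, d=1), (verify, d=1).
Iteration 2: no outgoing edges from {fetch,verify}; recursion stops.
SUM(d) = 0 + 1 + 1 = 2.

2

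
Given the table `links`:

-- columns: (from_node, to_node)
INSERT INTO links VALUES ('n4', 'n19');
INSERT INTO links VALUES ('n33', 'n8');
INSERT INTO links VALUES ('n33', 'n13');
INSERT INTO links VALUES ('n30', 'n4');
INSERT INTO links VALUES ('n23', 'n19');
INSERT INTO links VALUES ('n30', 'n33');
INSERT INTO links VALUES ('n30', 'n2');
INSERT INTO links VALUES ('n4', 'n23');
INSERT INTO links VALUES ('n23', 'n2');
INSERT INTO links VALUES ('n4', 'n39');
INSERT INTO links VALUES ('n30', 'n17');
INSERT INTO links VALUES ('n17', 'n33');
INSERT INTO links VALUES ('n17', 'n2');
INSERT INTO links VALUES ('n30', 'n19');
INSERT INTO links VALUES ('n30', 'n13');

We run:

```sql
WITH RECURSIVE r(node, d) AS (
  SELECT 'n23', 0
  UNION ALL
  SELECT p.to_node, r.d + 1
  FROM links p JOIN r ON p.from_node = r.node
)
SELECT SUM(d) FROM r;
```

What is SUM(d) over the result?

2

Base: (n23, d=0).
Iteration 1: edges from {n23} -> (n19, d=1), (n2, d=1).
Iteration 2: no outgoing edges from {n19,n2}; recursion stops.
SUM(d) = 0 + 1 + 1 = 2.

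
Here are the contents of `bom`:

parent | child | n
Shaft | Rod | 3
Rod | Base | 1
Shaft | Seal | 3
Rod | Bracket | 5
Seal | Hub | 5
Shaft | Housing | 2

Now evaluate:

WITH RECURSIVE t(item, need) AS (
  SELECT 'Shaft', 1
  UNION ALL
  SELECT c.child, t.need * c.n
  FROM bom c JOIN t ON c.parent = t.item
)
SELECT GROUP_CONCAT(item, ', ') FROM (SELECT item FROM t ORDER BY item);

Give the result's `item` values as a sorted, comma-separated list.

Base, Bracket, Housing, Hub, Rod, Seal, Shaft

Base: (Shaft, need=1).
Iteration 1: components of {Shaft} -> Housing = 1*2 = 2, Rod = 1*3 = 3, Seal = 1*3 = 3.
Iteration 2: components of {Housing,Rod,Seal} -> Base = 3*1 = 3, Bracket = 3*5 = 15, Hub = 3*5 = 15.
Iteration 3: no further components; recursion stops.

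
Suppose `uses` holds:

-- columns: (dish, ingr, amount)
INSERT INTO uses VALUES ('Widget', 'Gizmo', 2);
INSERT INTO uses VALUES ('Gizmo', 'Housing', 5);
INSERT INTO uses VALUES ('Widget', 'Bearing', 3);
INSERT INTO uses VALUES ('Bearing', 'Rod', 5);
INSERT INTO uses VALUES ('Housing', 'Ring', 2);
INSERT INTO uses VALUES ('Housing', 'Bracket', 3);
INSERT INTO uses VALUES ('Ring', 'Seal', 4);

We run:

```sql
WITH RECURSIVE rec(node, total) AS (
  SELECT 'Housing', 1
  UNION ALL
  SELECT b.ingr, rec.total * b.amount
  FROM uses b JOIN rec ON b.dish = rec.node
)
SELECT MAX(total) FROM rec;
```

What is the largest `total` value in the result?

8

Base: (Housing, total=1).
Iteration 1: components of {Housing} -> Bracket = 1*3 = 3, Ring = 1*2 = 2.
Iteration 2: components of {Bracket,Ring} -> Seal = 2*4 = 8.
Iteration 3: no further components; recursion stops.
total values: 1, 2, 3, 8; the maximum is 8.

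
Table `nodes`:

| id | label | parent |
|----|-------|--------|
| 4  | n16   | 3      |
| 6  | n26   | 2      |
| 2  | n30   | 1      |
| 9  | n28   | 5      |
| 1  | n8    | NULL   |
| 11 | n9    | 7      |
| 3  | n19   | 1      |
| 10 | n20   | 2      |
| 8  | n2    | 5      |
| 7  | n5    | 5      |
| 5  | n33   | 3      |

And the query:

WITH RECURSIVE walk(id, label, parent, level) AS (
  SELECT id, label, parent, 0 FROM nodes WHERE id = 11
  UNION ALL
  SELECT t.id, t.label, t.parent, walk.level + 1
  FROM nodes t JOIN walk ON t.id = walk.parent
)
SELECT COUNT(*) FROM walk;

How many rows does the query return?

Base: id=11 (n9), parent=7, level 0.
Iteration 1: join on id=7 -> n5 (id 7, parent=5, level 1).
Iteration 2: join on id=5 -> n33 (id 5, parent=3, level 2).
Iteration 3: join on id=3 -> n19 (id 3, parent=1, level 3).
Iteration 4: join on id=1 -> n8 (id 1, parent=NULL, level 4).
Iteration 5: parent is NULL; no match; recursion stops.
Total rows emitted: 5.

5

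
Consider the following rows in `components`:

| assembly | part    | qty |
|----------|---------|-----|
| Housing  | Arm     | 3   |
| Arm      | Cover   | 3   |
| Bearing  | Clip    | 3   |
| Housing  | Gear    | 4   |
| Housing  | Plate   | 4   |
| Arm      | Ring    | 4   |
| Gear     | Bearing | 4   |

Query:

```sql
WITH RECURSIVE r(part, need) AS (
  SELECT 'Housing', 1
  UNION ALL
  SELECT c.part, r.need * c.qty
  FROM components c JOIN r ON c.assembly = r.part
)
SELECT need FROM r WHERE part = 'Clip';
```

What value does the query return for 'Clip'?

48

Base: (Housing, need=1).
Iteration 1: components of {Housing} -> Arm = 1*3 = 3, Gear = 1*4 = 4, Plate = 1*4 = 4.
Iteration 2: components of {Arm,Gear,Plate} -> Bearing = 4*4 = 16, Cover = 3*3 = 9, Ring = 3*4 = 12.
Iteration 3: components of {Bearing,Cover,Ring} -> Clip = 16*3 = 48.
Iteration 4: no further components; recursion stops.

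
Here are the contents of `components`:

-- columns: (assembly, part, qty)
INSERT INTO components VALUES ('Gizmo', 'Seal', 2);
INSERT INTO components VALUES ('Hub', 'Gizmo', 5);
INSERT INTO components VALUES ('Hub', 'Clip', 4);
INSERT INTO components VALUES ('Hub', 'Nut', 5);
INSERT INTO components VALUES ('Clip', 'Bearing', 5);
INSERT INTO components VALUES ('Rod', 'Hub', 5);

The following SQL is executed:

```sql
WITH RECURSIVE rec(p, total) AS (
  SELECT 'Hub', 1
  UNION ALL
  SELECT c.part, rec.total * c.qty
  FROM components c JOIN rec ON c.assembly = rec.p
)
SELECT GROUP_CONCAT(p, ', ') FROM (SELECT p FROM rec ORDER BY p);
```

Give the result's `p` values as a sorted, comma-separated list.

Bearing, Clip, Gizmo, Hub, Nut, Seal

Base: (Hub, total=1).
Iteration 1: components of {Hub} -> Clip = 1*4 = 4, Gizmo = 1*5 = 5, Nut = 1*5 = 5.
Iteration 2: components of {Clip,Gizmo,Nut} -> Bearing = 4*5 = 20, Seal = 5*2 = 10.
Iteration 3: no further components; recursion stops.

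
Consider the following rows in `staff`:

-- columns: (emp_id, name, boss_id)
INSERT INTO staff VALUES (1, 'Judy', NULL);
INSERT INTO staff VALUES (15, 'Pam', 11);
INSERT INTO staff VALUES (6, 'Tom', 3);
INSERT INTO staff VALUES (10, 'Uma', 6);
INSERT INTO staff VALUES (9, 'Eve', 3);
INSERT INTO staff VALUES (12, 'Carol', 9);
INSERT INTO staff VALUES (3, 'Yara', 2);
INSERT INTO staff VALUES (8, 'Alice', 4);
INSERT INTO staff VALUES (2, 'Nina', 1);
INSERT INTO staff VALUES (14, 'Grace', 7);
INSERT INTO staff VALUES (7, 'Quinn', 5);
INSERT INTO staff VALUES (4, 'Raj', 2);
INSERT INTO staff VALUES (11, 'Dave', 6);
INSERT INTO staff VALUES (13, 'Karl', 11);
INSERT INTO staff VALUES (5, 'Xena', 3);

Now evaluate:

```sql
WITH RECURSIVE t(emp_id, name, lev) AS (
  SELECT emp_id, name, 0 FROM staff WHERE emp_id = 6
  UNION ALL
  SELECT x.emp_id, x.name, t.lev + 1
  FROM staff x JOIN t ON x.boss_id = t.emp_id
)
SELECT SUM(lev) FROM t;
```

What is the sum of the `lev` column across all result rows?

6

Base: emp_id=6 (Tom) at lev 0.
Iteration 1: rows with boss_id in {6} -> Uma (id 10, lev 1), Dave (id 11, lev 1).
Iteration 2: rows with boss_id in {10,11} -> Karl (id 13, lev 2), Pam (id 15, lev 2).
Iteration 3: no rows with boss_id in {13,15}; recursion stops.
SUM(lev) = 0 + 1 + 1 + 2 + 2 = 6.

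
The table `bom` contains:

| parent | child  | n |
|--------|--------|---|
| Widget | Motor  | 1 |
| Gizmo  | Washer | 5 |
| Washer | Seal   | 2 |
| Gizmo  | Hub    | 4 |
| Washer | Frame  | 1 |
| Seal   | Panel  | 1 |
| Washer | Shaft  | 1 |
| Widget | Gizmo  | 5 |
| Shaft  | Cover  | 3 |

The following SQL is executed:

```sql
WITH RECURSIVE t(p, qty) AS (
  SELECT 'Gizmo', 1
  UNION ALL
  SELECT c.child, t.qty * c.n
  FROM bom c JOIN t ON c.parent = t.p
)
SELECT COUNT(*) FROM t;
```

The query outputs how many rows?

Base: (Gizmo, qty=1).
Iteration 1: components of {Gizmo} -> Hub = 1*4 = 4, Washer = 1*5 = 5.
Iteration 2: components of {Hub,Washer} -> Frame = 5*1 = 5, Seal = 5*2 = 10, Shaft = 5*1 = 5.
Iteration 3: components of {Frame,Seal,Shaft} -> Cover = 5*3 = 15, Panel = 10*1 = 10.
Iteration 4: no further components; recursion stops.
Total rows emitted: 8.

8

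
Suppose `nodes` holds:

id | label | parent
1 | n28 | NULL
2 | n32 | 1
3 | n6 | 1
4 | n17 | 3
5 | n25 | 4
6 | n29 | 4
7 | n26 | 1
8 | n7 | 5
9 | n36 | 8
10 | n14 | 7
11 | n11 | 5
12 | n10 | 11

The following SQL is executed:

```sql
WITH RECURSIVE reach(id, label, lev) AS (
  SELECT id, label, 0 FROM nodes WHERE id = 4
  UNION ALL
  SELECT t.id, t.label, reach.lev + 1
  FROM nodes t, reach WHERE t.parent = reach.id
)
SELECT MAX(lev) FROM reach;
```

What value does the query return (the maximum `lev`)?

3

Base: id=4 (n17) at lev 0.
Iteration 1: rows with parent in {4} -> n25 (id 5, lev 1), n29 (id 6, lev 1).
Iteration 2: rows with parent in {5,6} -> n7 (id 8, lev 2), n11 (id 11, lev 2).
Iteration 3: rows with parent in {8,11} -> n36 (id 9, lev 3), n10 (id 12, lev 3).
Iteration 4: no rows with parent in {9,12}; recursion stops.
lev values: 0, 1, 1, 2, 2, 3, 3; the maximum is 3.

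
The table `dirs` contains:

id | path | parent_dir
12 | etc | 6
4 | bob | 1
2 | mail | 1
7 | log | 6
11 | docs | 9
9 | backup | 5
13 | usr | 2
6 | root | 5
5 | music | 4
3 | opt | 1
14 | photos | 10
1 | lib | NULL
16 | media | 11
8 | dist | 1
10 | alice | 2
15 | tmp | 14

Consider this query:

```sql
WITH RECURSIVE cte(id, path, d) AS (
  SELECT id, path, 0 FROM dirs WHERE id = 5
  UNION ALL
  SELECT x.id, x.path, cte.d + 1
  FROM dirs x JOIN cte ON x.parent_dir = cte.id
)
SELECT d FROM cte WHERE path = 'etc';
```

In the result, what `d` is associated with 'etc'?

2

Base: id=5 (music) at d 0.
Iteration 1: rows with parent_dir in {5} -> root (id 6, d 1), backup (id 9, d 1).
Iteration 2: rows with parent_dir in {6,9} -> log (id 7, d 2), docs (id 11, d 2), etc (id 12, d 2).
Iteration 3: rows with parent_dir in {7,11,12} -> media (id 16, d 3).
Iteration 4: no rows with parent_dir in {16}; recursion stops.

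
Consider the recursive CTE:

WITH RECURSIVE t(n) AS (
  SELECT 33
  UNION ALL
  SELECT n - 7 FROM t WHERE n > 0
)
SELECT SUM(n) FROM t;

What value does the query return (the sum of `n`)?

Base: n=33.
Iteration 1: 33 > 0 holds -> n = 33 - 7 = 26.
Iteration 2: 26 > 0 holds -> n = 26 - 7 = 19.
Iteration 3: 19 > 0 holds -> n = 19 - 7 = 12.
Iteration 4: 12 > 0 holds -> n = 12 - 7 = 5.
Iteration 5: 5 > 0 holds -> n = 5 - 7 = -2.
Iteration 6: -2 > 0 fails; recursion stops.
SUM(n) = 33 + 26 + 19 + 12 + 5 + -2 = 93.

93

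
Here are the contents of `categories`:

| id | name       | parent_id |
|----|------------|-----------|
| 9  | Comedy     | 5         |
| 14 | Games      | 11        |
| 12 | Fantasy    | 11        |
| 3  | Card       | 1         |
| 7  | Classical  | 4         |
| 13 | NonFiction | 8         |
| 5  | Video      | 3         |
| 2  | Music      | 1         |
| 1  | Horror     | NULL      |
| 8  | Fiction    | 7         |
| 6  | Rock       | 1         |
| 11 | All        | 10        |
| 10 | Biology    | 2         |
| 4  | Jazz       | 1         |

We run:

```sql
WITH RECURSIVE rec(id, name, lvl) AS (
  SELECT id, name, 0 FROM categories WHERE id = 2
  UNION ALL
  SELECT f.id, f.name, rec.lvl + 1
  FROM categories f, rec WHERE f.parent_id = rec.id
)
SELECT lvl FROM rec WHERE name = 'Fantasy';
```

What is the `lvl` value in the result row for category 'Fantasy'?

Base: id=2 (Music) at lvl 0.
Iteration 1: rows with parent_id in {2} -> Biology (id 10, lvl 1).
Iteration 2: rows with parent_id in {10} -> All (id 11, lvl 2).
Iteration 3: rows with parent_id in {11} -> Fantasy (id 12, lvl 3), Games (id 14, lvl 3).
Iteration 4: no rows with parent_id in {12,14}; recursion stops.

3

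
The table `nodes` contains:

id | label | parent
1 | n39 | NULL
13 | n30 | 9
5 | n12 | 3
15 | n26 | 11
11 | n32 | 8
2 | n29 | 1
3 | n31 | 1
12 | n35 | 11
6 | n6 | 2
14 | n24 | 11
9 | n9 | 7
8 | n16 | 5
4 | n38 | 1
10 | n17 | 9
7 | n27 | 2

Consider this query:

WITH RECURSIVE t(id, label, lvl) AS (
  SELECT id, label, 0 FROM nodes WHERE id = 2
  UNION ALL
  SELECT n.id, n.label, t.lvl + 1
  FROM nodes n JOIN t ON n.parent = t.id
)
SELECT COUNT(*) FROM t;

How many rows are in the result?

6

Base: id=2 (n29) at lvl 0.
Iteration 1: rows with parent in {2} -> n6 (id 6, lvl 1), n27 (id 7, lvl 1).
Iteration 2: rows with parent in {6,7} -> n9 (id 9, lvl 2).
Iteration 3: rows with parent in {9} -> n17 (id 10, lvl 3), n30 (id 13, lvl 3).
Iteration 4: no rows with parent in {10,13}; recursion stops.
Total rows emitted: 6.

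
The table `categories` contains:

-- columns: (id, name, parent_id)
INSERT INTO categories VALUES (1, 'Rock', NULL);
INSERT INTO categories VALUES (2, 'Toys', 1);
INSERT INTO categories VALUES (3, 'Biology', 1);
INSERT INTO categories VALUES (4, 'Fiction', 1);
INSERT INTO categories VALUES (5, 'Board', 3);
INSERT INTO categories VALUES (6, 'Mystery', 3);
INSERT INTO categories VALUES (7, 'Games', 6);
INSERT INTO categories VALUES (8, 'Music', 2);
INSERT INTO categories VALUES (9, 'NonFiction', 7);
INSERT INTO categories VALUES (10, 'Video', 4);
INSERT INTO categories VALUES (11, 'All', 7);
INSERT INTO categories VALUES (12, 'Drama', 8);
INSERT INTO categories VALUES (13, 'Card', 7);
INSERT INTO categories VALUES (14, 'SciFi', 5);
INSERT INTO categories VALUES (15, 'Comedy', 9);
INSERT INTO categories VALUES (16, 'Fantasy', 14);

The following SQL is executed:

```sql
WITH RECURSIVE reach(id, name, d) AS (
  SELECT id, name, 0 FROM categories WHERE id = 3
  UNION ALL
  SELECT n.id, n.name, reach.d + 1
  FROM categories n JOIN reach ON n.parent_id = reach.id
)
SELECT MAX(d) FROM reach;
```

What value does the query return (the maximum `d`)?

Base: id=3 (Biology) at d 0.
Iteration 1: rows with parent_id in {3} -> Board (id 5, d 1), Mystery (id 6, d 1).
Iteration 2: rows with parent_id in {5,6} -> Games (id 7, d 2), SciFi (id 14, d 2).
Iteration 3: rows with parent_id in {7,14} -> NonFiction (id 9, d 3), All (id 11, d 3), Card (id 13, d 3), Fantasy (id 16, d 3).
Iteration 4: rows with parent_id in {9,11,13,16} -> Comedy (id 15, d 4).
Iteration 5: no rows with parent_id in {15}; recursion stops.
d values: 0, 1, 1, 2, 2, 3, 3, 3, 3, 4; the maximum is 4.

4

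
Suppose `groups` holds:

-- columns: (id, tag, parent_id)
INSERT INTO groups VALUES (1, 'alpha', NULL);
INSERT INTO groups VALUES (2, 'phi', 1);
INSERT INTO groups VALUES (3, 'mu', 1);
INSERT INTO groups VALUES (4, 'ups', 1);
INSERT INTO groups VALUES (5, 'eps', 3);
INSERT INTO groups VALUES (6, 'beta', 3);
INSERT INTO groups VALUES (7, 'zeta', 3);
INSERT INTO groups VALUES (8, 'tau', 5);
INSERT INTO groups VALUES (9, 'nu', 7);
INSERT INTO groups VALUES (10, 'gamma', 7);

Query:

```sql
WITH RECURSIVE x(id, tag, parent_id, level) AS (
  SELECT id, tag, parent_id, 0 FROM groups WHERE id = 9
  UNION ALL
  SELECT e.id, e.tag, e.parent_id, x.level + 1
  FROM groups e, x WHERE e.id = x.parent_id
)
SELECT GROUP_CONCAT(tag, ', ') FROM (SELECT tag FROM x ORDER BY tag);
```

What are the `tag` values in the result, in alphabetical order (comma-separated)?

alpha, mu, nu, zeta

Base: id=9 (nu), parent_id=7, level 0.
Iteration 1: join on id=7 -> zeta (id 7, parent_id=3, level 1).
Iteration 2: join on id=3 -> mu (id 3, parent_id=1, level 2).
Iteration 3: join on id=1 -> alpha (id 1, parent_id=NULL, level 3).
Iteration 4: parent_id is NULL; no match; recursion stops.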